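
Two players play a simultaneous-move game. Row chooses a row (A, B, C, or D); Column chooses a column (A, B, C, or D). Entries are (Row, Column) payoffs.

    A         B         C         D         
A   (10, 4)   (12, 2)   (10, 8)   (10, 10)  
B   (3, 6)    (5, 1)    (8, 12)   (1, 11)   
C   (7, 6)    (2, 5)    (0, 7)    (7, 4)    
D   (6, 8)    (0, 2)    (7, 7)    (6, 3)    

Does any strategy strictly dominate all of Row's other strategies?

Check whether one of Row's strategies beats all alternatives regardless of what the opponent does.
A strictly dominates: vs A: 10 > each of {3, 7, 6}; vs B: 12 > each of {5, 2, 0}; vs C: 10 > each of {8, 0, 7}; vs D: 10 > each of {1, 7, 6}.

A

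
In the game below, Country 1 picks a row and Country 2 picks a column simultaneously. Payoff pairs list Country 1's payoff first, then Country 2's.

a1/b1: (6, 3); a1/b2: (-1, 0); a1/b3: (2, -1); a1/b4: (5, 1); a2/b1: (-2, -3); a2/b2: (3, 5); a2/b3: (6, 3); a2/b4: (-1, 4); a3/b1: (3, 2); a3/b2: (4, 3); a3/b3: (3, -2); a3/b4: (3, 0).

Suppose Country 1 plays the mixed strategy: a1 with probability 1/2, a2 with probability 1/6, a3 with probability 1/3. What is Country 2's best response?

Country 2's best reply maximizes expected payoff against the mix.
b1: (1/2)·3 + (1/6)·(-3) + (1/3)·2 = 5/3
b2: (1/2)·0 + (1/6)·5 + (1/3)·3 = 11/6
b3: (1/2)·(-1) + (1/6)·3 + (1/3)·(-2) = -2/3
b4: (1/2)·1 + (1/6)·4 + (1/3)·0 = 7/6
Highest expected payoff is 11/6, from b2.

b2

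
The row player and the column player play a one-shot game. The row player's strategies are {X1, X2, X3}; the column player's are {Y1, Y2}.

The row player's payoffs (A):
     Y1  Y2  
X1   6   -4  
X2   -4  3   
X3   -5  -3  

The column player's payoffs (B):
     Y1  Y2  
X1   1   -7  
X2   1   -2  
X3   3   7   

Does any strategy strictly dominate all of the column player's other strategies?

Check whether one of the column player's strategies beats all alternatives regardless of what the opponent does.
Y1 is not dominant: against X3, Y2 gives 7 > 3.
Y2 is not dominant: against X1, Y1 gives 1 > -7.
No single strategy is best against every opponent action.

None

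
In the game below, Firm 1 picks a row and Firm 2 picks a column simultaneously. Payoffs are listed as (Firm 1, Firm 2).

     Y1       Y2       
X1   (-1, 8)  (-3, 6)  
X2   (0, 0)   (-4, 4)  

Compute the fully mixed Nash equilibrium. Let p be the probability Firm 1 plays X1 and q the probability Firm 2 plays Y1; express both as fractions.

Each player's mixing probability is pinned down by making the *other* player indifferent.
Firm 2 indifferent between Y1 and Y2: p·8 + (1−p)·0 = p·6 + (1−p)·4 ⟹ 0 + 8p = 4 + 2p ⟹ p = 2/3.
Firm 1 indifferent between X1 and X2: q·(-1) + (1−q)·(-3) = q·0 + (1−q)·(-4) ⟹ (-3) + 2q = (-4) + 4q ⟹ q = 1/2.

p = 2/3, q = 1/2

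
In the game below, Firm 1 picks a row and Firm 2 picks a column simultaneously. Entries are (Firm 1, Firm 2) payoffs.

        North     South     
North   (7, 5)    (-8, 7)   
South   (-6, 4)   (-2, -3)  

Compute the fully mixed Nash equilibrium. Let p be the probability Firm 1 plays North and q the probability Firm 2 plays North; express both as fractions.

p = 7/9, q = 6/19

In a mixed NE each player is indifferent between their pure strategies, so the opponent's mix sets the indifference.
Firm 2 indifferent between North and South: p·5 + (1−p)·4 = p·7 + (1−p)·(-3) ⟹ 4 + 1p = (-3) + 10p ⟹ p = 7/9.
Firm 1 indifferent between North and South: q·7 + (1−q)·(-8) = q·(-6) + (1−q)·(-2) ⟹ (-8) + 15q = (-2) + (-4)q ⟹ q = 6/19.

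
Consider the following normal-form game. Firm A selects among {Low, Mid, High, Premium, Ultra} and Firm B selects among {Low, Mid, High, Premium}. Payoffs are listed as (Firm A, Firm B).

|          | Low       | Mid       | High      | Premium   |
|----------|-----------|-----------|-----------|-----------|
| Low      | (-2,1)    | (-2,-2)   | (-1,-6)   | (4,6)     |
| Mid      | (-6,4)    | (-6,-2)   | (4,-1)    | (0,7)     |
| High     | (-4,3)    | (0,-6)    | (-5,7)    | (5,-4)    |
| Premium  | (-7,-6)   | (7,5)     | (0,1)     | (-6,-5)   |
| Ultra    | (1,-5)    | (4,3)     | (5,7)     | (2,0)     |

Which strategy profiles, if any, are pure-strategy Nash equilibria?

Find each player's best response to every opponent strategy; NE are the intersections.
Firm A's best responses — vs Low: Ultra (payoff 1); vs Mid: Premium (payoff 7); vs High: Ultra (payoff 5); vs Premium: High (payoff 5).
Firm B's best responses — vs Low: Premium (payoff 6); vs Mid: Premium (payoff 7); vs High: High (payoff 7); vs Premium: Mid (payoff 5); vs Ultra: High (payoff 7).
Mutual best responses occur at (Premium, Mid) and (Ultra, High); at each, neither player gains by switching.

(Premium, Mid) and (Ultra, High)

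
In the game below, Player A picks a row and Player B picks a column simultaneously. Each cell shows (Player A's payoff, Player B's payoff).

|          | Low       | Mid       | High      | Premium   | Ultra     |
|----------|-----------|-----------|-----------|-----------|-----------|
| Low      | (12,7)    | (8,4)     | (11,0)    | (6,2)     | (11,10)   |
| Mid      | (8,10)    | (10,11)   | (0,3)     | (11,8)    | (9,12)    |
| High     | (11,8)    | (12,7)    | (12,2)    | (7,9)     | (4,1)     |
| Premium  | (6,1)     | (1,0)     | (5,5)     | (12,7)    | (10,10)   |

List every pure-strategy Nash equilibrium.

(Low, Ultra)

Check mutual best responses: a cell is a NE iff neither player can gain by unilaterally deviating.
Player A's best responses — vs Low: Low (payoff 12); vs Mid: High (payoff 12); vs High: High (payoff 12); vs Premium: Premium (payoff 12); vs Ultra: Low (payoff 11).
Player B's best responses — vs Low: Ultra (payoff 10); vs Mid: Ultra (payoff 12); vs High: Premium (payoff 9); vs Premium: Ultra (payoff 10).
The only mutual best response is (Low, Ultra); neither player gains by switching there.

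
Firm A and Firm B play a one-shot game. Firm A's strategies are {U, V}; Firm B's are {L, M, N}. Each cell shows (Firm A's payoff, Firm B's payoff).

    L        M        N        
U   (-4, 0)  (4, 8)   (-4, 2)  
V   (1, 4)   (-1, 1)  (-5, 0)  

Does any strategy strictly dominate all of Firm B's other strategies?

A strategy is strictly dominant if it gives Firm B a strictly higher payoff than every other strategy, against every choice by the opponent.
L is not dominant: against U, M gives 8 > 0.
M is not dominant: against V, L gives 4 > 1.
N is not dominant: against U, M gives 8 > 2.
No single strategy is best against every opponent action.

None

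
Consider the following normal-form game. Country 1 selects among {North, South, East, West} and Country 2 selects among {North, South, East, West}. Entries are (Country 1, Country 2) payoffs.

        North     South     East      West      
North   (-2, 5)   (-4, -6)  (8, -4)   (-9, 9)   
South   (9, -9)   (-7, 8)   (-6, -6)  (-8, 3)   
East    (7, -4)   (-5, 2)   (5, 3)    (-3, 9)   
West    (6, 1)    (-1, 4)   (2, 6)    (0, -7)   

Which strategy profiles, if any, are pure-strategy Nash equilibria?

Check mutual best responses: a cell is a NE iff neither player can gain by unilaterally deviating.
Country 1's best responses — vs North: South (payoff 9); vs South: West (payoff -1); vs East: North (payoff 8); vs West: West (payoff 0).
Country 2's best responses — vs North: West (payoff 9); vs South: South (payoff 8); vs East: West (payoff 9); vs West: East (payoff 6).
No cell has both players best-responding. For instance, Country 1's best reply to North is South, but against South Country 2 prefers South over North.

None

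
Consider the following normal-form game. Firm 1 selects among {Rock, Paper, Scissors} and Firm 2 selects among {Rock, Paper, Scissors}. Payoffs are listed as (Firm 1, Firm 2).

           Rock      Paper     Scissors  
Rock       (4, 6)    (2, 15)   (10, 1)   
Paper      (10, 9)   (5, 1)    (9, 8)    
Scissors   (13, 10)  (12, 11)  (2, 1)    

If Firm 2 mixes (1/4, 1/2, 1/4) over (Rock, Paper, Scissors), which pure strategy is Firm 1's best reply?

Scissors

Firm 1's best reply maximizes expected payoff against the mix.
Rock: (1/4)·4 + (1/2)·2 + (1/4)·10 = 9/2
Paper: (1/4)·10 + (1/2)·5 + (1/4)·9 = 29/4
Scissors: (1/4)·13 + (1/2)·12 + (1/4)·2 = 39/4
Highest expected payoff is 39/4, from Scissors.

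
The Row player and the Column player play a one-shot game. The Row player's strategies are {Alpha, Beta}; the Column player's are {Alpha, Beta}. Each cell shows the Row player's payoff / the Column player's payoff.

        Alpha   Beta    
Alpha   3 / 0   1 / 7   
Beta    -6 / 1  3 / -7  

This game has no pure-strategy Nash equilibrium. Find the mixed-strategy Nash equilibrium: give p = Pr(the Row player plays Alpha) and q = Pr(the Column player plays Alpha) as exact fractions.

p = 8/15, q = 2/11

In a mixed NE each player is indifferent between their pure strategies, so the opponent's mix sets the indifference.
The Column player indifferent between Alpha and Beta: p·0 + (1−p)·1 = p·7 + (1−p)·(-7) ⟹ 1 + (-1)p = (-7) + 14p ⟹ p = 8/15.
The Row player indifferent between Alpha and Beta: q·3 + (1−q)·1 = q·(-6) + (1−q)·3 ⟹ 1 + 2q = 3 + (-9)q ⟹ q = 2/11.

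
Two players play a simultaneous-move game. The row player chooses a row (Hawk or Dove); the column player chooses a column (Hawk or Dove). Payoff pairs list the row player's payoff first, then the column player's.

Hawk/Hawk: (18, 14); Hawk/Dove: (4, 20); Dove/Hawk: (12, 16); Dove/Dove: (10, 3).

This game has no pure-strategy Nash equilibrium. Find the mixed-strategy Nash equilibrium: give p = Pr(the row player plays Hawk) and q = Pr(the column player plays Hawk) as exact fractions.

In a mixed NE each player is indifferent between their pure strategies, so the opponent's mix sets the indifference.
The column player indifferent between Hawk and Dove: p·14 + (1−p)·16 = p·20 + (1−p)·3 ⟹ 16 + (-2)p = 3 + 17p ⟹ p = 13/19.
The row player indifferent between Hawk and Dove: q·18 + (1−q)·4 = q·12 + (1−q)·10 ⟹ 4 + 14q = 10 + 2q ⟹ q = 1/2.

p = 13/19, q = 1/2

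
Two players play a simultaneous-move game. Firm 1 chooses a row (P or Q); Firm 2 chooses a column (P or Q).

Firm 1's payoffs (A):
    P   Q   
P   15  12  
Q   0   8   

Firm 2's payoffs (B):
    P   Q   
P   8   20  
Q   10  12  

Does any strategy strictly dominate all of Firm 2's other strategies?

Q

Check whether one of Firm 2's strategies beats all alternatives regardless of what the opponent does.
Q strictly dominates: vs P: 20 > 8; vs Q: 12 > 10.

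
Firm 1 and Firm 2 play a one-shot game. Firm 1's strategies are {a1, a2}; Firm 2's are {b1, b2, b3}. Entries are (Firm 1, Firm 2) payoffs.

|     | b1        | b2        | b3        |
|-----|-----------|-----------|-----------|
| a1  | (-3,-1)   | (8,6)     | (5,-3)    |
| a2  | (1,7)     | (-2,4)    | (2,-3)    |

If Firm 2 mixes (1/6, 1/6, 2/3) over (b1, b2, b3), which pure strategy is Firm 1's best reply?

a1

Compute Firm 1's expected payoff from each pure strategy against the given mix.
a1: (1/6)·(-3) + (1/6)·8 + (2/3)·5 = 25/6
a2: (1/6)·1 + (1/6)·(-2) + (2/3)·2 = 7/6
Highest expected payoff is 25/6, from a1.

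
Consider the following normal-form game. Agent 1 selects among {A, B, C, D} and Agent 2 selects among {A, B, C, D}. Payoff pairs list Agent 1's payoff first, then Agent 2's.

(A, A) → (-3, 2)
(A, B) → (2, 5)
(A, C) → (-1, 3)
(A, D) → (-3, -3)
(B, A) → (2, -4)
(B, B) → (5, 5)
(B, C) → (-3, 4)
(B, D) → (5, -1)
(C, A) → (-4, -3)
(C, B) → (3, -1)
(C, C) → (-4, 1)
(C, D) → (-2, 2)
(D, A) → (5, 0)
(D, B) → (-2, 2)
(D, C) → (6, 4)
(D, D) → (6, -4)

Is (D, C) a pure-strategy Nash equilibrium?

Holding Agent 2 at C: Agent 1 gets 6 from D, versus -1 from A, -3 from B, -4 from C. No profitable deviation for Agent 1.
Holding Agent 1 at D: Agent 2 gets 4 from C, versus 0 from A, 2 from B, -4 from D. No profitable deviation for Agent 2 either.

Yes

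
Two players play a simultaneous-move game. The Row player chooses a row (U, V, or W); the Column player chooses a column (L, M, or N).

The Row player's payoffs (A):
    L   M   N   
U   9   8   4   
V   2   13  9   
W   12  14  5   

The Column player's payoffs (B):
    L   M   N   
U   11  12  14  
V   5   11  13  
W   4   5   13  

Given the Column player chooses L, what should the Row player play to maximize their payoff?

With the Column player fixed at L, the Row player's payoffs are: U → 9, V → 2, W → 12.
The maximum is 12, achieved by W.

W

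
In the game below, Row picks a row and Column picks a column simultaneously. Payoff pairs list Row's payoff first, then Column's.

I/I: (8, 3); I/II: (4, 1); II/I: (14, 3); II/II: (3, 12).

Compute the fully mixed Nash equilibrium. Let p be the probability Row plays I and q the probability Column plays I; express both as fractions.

p = 9/11, q = 1/7

Each player's mixing probability is pinned down by making the *other* player indifferent.
Column indifferent between I and II: p·3 + (1−p)·3 = p·1 + (1−p)·12 ⟹ 3 + 0p = 12 + (-11)p ⟹ p = 9/11.
Row indifferent between I and II: q·8 + (1−q)·4 = q·14 + (1−q)·3 ⟹ 4 + 4q = 3 + 11q ⟹ q = 1/7.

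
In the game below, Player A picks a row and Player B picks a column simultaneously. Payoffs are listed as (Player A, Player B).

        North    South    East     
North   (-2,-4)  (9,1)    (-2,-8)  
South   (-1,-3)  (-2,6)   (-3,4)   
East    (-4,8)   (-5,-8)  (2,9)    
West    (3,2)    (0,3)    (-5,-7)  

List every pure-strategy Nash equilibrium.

(North, South) and (East, East)

Check mutual best responses: a cell is a NE iff neither player can gain by unilaterally deviating.
Player A's best responses — vs North: West (payoff 3); vs South: North (payoff 9); vs East: East (payoff 2).
Player B's best responses — vs North: South (payoff 1); vs South: South (payoff 6); vs East: East (payoff 9); vs West: South (payoff 3).
Mutual best responses occur at (North, South) and (East, East); at each, neither player gains by switching.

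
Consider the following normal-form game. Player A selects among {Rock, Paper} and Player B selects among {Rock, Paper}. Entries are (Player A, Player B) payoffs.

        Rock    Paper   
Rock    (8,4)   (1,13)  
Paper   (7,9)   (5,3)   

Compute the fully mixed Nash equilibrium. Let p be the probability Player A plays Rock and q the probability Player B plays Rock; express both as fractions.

Each player's mixing probability is pinned down by making the *other* player indifferent.
Player B indifferent between Rock and Paper: p·4 + (1−p)·9 = p·13 + (1−p)·3 ⟹ 9 + (-5)p = 3 + 10p ⟹ p = 2/5.
Player A indifferent between Rock and Paper: q·8 + (1−q)·1 = q·7 + (1−q)·5 ⟹ 1 + 7q = 5 + 2q ⟹ q = 4/5.

p = 2/5, q = 4/5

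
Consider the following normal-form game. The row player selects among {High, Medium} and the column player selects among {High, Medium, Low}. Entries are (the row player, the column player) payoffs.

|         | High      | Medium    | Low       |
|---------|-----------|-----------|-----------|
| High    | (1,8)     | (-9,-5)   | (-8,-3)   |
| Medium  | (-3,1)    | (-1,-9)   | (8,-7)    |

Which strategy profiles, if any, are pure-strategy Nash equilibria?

Find each player's best response to every opponent strategy; NE are the intersections.
The row player's best responses — vs High: High (payoff 1); vs Medium: Medium (payoff -1); vs Low: Medium (payoff 8).
The column player's best responses — vs High: High (payoff 8); vs Medium: High (payoff 1).
The only mutual best response is (High, High); neither player gains by switching there.

(High, High)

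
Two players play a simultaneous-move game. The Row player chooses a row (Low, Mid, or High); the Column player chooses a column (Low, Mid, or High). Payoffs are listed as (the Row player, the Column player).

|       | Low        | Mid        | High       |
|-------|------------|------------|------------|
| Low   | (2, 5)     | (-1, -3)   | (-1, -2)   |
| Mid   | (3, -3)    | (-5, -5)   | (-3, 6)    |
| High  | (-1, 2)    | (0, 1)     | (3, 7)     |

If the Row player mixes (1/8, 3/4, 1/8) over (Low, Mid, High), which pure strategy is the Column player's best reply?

High

The Column player's best reply maximizes expected payoff against the mix.
Low: (1/8)·5 + (3/4)·(-3) + (1/8)·2 = -11/8
Mid: (1/8)·(-3) + (3/4)·(-5) + (1/8)·1 = -4
High: (1/8)·(-2) + (3/4)·6 + (1/8)·7 = 41/8
Highest expected payoff is 41/8, from High.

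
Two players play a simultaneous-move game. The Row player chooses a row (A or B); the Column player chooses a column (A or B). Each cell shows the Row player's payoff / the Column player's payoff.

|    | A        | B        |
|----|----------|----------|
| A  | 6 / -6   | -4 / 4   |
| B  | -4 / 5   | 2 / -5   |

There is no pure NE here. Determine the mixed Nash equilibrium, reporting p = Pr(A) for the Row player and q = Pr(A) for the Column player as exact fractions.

p = 1/2, q = 3/8

Each player's mixing probability is pinned down by making the *other* player indifferent.
The Column player indifferent between A and B: p·(-6) + (1−p)·5 = p·4 + (1−p)·(-5) ⟹ 5 + (-11)p = (-5) + 9p ⟹ p = 1/2.
The Row player indifferent between A and B: q·6 + (1−q)·(-4) = q·(-4) + (1−q)·2 ⟹ (-4) + 10q = 2 + (-6)q ⟹ q = 3/8.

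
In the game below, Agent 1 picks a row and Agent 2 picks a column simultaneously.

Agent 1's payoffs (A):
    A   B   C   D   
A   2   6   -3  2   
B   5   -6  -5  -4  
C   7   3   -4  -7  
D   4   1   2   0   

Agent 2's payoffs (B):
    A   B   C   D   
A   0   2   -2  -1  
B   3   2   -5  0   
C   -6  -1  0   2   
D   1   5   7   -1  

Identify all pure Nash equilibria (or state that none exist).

Check mutual best responses: a cell is a NE iff neither player can gain by unilaterally deviating.
Agent 1's best responses — vs A: C (payoff 7); vs B: A (payoff 6); vs C: D (payoff 2); vs D: A (payoff 2).
Agent 2's best responses — vs A: B (payoff 2); vs B: A (payoff 3); vs C: D (payoff 2); vs D: C (payoff 7).
Mutual best responses occur at (A, B) and (D, C); at each, neither player gains by switching.

(A, B) and (D, C)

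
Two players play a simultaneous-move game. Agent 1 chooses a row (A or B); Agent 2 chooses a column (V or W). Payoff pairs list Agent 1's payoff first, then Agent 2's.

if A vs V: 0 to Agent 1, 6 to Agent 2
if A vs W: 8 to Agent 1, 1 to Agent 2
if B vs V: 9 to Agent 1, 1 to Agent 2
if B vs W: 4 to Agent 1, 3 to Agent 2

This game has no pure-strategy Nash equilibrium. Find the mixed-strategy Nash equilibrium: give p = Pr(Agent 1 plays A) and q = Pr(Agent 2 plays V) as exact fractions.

p = 2/7, q = 4/13

In a mixed NE each player is indifferent between their pure strategies, so the opponent's mix sets the indifference.
Agent 2 indifferent between V and W: p·6 + (1−p)·1 = p·1 + (1−p)·3 ⟹ 1 + 5p = 3 + (-2)p ⟹ p = 2/7.
Agent 1 indifferent between A and B: q·0 + (1−q)·8 = q·9 + (1−q)·4 ⟹ 8 + (-8)q = 4 + 5q ⟹ q = 4/13.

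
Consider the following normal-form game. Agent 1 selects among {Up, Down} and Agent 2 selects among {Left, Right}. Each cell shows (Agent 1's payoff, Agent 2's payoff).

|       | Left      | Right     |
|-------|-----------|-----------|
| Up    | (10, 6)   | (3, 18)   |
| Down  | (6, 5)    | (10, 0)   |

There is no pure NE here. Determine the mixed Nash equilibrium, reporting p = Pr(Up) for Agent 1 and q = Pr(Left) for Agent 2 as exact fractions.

In a mixed NE each player is indifferent between their pure strategies, so the opponent's mix sets the indifference.
Agent 2 indifferent between Left and Right: p·6 + (1−p)·5 = p·18 + (1−p)·0 ⟹ 5 + 1p = 0 + 18p ⟹ p = 5/17.
Agent 1 indifferent between Up and Down: q·10 + (1−q)·3 = q·6 + (1−q)·10 ⟹ 3 + 7q = 10 + (-4)q ⟹ q = 7/11.

p = 5/17, q = 7/11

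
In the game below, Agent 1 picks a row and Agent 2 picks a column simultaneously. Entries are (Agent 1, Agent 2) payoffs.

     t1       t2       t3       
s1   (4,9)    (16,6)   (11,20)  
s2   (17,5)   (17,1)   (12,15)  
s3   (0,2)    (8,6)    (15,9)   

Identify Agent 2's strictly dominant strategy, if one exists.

t3

Check whether one of Agent 2's strategies beats all alternatives regardless of what the opponent does.
t3 strictly dominates: vs s1: 20 > each of {9, 6}; vs s2: 15 > each of {5, 1}; vs s3: 9 > each of {2, 6}.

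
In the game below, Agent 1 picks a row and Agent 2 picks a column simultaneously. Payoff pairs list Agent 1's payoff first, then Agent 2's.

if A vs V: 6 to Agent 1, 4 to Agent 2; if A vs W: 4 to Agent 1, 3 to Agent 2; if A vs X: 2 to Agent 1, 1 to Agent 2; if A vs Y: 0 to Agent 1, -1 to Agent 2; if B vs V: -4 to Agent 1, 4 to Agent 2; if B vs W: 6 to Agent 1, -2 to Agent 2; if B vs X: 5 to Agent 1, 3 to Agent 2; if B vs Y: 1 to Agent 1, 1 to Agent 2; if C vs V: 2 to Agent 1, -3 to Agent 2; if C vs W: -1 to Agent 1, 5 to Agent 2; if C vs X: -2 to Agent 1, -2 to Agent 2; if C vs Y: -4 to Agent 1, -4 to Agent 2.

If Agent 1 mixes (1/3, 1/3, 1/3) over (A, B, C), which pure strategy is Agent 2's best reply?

W

Agent 2's best reply maximizes expected payoff against the mix.
V: (1/3)·4 + (1/3)·4 + (1/3)·(-3) = 5/3
W: (1/3)·3 + (1/3)·(-2) + (1/3)·5 = 2
X: (1/3)·1 + (1/3)·3 + (1/3)·(-2) = 2/3
Y: (1/3)·(-1) + (1/3)·1 + (1/3)·(-4) = -4/3
Highest expected payoff is 2, from W.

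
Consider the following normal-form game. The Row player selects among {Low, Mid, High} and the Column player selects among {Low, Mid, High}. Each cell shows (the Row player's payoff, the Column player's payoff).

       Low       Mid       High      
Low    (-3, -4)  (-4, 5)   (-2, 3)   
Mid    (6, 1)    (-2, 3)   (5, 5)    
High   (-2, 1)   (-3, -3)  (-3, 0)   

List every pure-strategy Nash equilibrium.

A profile is a Nash equilibrium when each player is best-responding to the other.
The Row player's best responses — vs Low: Mid (payoff 6); vs Mid: Mid (payoff -2); vs High: Mid (payoff 5).
The Column player's best responses — vs Low: Mid (payoff 5); vs Mid: High (payoff 5); vs High: Low (payoff 1).
The only mutual best response is (Mid, High); neither player gains by switching there.

(Mid, High)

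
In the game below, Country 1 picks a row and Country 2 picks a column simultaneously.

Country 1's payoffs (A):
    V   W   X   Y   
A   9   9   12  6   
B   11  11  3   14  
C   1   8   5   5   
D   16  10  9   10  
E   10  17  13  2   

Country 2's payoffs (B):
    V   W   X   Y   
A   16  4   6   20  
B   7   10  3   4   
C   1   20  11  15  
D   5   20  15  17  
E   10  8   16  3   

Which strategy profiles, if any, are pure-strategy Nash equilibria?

A profile is a Nash equilibrium when each player is best-responding to the other.
Country 1's best responses — vs V: D (payoff 16); vs W: E (payoff 17); vs X: E (payoff 13); vs Y: B (payoff 14).
Country 2's best responses — vs A: Y (payoff 20); vs B: W (payoff 10); vs C: W (payoff 20); vs D: W (payoff 20); vs E: X (payoff 16).
The only mutual best response is (E, X); neither player gains by switching there.

(E, X)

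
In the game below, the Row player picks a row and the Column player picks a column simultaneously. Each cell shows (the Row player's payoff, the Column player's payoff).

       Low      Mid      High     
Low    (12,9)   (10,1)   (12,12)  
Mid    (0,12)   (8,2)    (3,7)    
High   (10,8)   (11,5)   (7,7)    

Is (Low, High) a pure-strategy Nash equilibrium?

Yes

Holding the Column player at High: the Row player gets 12 from Low, versus 3 from Mid, 7 from High. No profitable deviation for the Row player.
Holding the Row player at Low: the Column player gets 12 from High, versus 9 from Low, 1 from Mid. No profitable deviation for the Column player either.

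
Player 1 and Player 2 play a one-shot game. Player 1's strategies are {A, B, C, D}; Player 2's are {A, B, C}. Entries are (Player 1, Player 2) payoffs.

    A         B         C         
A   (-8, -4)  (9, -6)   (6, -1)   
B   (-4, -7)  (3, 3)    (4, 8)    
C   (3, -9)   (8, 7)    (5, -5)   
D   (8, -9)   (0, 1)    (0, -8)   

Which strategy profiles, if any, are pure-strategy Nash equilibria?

(A, C)

A profile is a Nash equilibrium when each player is best-responding to the other.
Player 1's best responses — vs A: D (payoff 8); vs B: A (payoff 9); vs C: A (payoff 6).
Player 2's best responses — vs A: C (payoff -1); vs B: C (payoff 8); vs C: B (payoff 7); vs D: B (payoff 1).
The only mutual best response is (A, C); neither player gains by switching there.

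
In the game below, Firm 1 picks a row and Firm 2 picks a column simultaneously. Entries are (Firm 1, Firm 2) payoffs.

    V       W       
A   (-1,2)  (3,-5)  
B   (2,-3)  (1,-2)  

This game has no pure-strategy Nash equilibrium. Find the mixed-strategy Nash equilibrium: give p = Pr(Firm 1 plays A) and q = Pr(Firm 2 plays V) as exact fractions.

p = 1/8, q = 2/5

In a mixed NE each player is indifferent between their pure strategies, so the opponent's mix sets the indifference.
Firm 2 indifferent between V and W: p·2 + (1−p)·(-3) = p·(-5) + (1−p)·(-2) ⟹ (-3) + 5p = (-2) + (-3)p ⟹ p = 1/8.
Firm 1 indifferent between A and B: q·(-1) + (1−q)·3 = q·2 + (1−q)·1 ⟹ 3 + (-4)q = 1 + 1q ⟹ q = 2/5.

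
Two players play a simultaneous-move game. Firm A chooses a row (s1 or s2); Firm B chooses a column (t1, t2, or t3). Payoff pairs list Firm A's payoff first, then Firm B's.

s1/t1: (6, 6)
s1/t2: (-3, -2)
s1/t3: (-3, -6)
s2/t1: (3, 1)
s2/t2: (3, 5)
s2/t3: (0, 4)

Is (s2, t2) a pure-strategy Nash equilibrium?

Holding Firm B at t2: Firm A gets 3 from s2, versus -3 from s1. No profitable deviation for Firm A.
Holding Firm A at s2: Firm B gets 5 from t2, versus 1 from t1, 4 from t3. No profitable deviation for Firm B either.

Yes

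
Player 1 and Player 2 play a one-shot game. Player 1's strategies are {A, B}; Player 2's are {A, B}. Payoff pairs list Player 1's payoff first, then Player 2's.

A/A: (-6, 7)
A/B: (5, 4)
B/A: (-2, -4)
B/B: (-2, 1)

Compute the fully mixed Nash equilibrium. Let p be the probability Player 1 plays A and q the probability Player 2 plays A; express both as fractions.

p = 5/8, q = 7/11

Each player's mixing probability is pinned down by making the *other* player indifferent.
Player 2 indifferent between A and B: p·7 + (1−p)·(-4) = p·4 + (1−p)·1 ⟹ (-4) + 11p = 1 + 3p ⟹ p = 5/8.
Player 1 indifferent between A and B: q·(-6) + (1−q)·5 = q·(-2) + (1−q)·(-2) ⟹ 5 + (-11)q = (-2) + 0q ⟹ q = 7/11.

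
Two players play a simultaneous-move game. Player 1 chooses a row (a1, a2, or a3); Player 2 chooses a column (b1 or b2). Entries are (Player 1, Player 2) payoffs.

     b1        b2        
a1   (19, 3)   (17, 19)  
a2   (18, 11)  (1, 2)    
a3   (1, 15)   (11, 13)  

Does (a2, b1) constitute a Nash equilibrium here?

Holding Player 2 at b1: Player 1 gets 18 from a2 but could get 19 by switching to a1. Player 1 has a profitable deviation.

No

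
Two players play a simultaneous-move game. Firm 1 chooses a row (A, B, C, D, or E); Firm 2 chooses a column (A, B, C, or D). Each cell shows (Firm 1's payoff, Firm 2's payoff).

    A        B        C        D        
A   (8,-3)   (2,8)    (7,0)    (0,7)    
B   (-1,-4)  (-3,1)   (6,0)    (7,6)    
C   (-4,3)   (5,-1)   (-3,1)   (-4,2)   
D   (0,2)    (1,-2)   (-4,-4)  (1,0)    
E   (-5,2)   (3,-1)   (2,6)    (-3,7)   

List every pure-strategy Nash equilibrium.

(B, D)

Find each player's best response to every opponent strategy; NE are the intersections.
Firm 1's best responses — vs A: A (payoff 8); vs B: C (payoff 5); vs C: A (payoff 7); vs D: B (payoff 7).
Firm 2's best responses — vs A: B (payoff 8); vs B: D (payoff 6); vs C: A (payoff 3); vs D: A (payoff 2); vs E: D (payoff 7).
The only mutual best response is (B, D); neither player gains by switching there.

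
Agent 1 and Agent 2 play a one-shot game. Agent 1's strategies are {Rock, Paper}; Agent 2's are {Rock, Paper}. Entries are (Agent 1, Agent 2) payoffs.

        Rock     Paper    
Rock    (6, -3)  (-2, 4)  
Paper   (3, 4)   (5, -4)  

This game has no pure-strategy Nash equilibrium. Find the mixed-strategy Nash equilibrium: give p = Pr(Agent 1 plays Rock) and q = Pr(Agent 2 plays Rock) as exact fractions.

p = 8/15, q = 7/10

In a mixed NE each player is indifferent between their pure strategies, so the opponent's mix sets the indifference.
Agent 2 indifferent between Rock and Paper: p·(-3) + (1−p)·4 = p·4 + (1−p)·(-4) ⟹ 4 + (-7)p = (-4) + 8p ⟹ p = 8/15.
Agent 1 indifferent between Rock and Paper: q·6 + (1−q)·(-2) = q·3 + (1−q)·5 ⟹ (-2) + 8q = 5 + (-2)q ⟹ q = 7/10.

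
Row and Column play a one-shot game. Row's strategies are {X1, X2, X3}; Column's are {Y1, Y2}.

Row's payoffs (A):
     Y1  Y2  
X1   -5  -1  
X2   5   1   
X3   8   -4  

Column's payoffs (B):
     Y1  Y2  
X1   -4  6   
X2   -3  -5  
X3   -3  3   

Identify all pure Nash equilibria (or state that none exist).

None

Find each player's best response to every opponent strategy; NE are the intersections.
Row's best responses — vs Y1: X3 (payoff 8); vs Y2: X2 (payoff 1).
Column's best responses — vs X1: Y2 (payoff 6); vs X2: Y1 (payoff -3); vs X3: Y2 (payoff 3).
No cell has both players best-responding. For instance, Row's best reply to Y1 is X3, but against X3 Column prefers Y2 over Y1.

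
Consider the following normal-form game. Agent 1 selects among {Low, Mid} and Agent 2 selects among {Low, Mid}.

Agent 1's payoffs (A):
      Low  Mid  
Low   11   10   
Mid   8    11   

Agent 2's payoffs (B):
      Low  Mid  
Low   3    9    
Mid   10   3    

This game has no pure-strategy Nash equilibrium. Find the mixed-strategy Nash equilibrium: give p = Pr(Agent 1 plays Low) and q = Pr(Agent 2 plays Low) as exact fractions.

In a mixed NE each player is indifferent between their pure strategies, so the opponent's mix sets the indifference.
Agent 2 indifferent between Low and Mid: p·3 + (1−p)·10 = p·9 + (1−p)·3 ⟹ 10 + (-7)p = 3 + 6p ⟹ p = 7/13.
Agent 1 indifferent between Low and Mid: q·11 + (1−q)·10 = q·8 + (1−q)·11 ⟹ 10 + 1q = 11 + (-3)q ⟹ q = 1/4.

p = 7/13, q = 1/4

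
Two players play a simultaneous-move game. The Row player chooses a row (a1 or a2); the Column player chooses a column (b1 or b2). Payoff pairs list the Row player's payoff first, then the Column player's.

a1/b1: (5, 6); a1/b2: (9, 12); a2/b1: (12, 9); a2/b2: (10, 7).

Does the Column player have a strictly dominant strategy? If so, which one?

No strictly dominant strategy

Check whether one of the Column player's strategies beats all alternatives regardless of what the opponent does.
b1 is not dominant: against a1, b2 gives 12 > 6.
b2 is not dominant: against a2, b1 gives 9 > 7.
No single strategy is best against every opponent action.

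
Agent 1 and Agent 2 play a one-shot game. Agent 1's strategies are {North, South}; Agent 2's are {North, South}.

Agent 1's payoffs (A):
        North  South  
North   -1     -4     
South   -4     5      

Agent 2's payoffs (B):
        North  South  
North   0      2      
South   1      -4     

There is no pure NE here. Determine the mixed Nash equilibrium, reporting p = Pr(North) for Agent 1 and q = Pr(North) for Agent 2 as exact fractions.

p = 5/7, q = 3/4

Each player's mixing probability is pinned down by making the *other* player indifferent.
Agent 2 indifferent between North and South: p·0 + (1−p)·1 = p·2 + (1−p)·(-4) ⟹ 1 + (-1)p = (-4) + 6p ⟹ p = 5/7.
Agent 1 indifferent between North and South: q·(-1) + (1−q)·(-4) = q·(-4) + (1−q)·5 ⟹ (-4) + 3q = 5 + (-9)q ⟹ q = 3/4.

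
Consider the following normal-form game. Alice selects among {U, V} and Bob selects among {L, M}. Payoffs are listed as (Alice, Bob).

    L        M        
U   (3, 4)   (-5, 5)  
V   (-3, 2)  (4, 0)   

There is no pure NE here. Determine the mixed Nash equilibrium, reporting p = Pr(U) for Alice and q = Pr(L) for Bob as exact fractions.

p = 2/3, q = 3/5

In a mixed NE each player is indifferent between their pure strategies, so the opponent's mix sets the indifference.
Bob indifferent between L and M: p·4 + (1−p)·2 = p·5 + (1−p)·0 ⟹ 2 + 2p = 0 + 5p ⟹ p = 2/3.
Alice indifferent between U and V: q·3 + (1−q)·(-5) = q·(-3) + (1−q)·4 ⟹ (-5) + 8q = 4 + (-7)q ⟹ q = 3/5.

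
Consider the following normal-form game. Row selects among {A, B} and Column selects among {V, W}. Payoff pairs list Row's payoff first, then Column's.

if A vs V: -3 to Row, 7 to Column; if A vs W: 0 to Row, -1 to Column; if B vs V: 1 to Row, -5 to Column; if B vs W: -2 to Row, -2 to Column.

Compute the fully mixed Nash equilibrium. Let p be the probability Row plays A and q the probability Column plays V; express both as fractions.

p = 3/11, q = 1/3

Each player's mixing probability is pinned down by making the *other* player indifferent.
Column indifferent between V and W: p·7 + (1−p)·(-5) = p·(-1) + (1−p)·(-2) ⟹ (-5) + 12p = (-2) + 1p ⟹ p = 3/11.
Row indifferent between A and B: q·(-3) + (1−q)·0 = q·1 + (1−q)·(-2) ⟹ 0 + (-3)q = (-2) + 3q ⟹ q = 1/3.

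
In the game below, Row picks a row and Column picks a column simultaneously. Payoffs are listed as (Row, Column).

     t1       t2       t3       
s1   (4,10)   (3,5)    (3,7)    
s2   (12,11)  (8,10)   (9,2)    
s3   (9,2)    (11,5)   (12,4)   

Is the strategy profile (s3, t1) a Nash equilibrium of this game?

Holding Column at t1: Row gets 9 from s3 but could get 12 by switching to s2. Row has a profitable deviation.

No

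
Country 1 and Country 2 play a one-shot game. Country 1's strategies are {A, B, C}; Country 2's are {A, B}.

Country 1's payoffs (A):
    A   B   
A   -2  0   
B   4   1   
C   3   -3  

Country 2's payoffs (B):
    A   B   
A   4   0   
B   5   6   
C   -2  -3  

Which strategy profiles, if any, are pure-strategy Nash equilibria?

(B, B)

Check mutual best responses: a cell is a NE iff neither player can gain by unilaterally deviating.
Country 1's best responses — vs A: B (payoff 4); vs B: B (payoff 1).
Country 2's best responses — vs A: A (payoff 4); vs B: B (payoff 6); vs C: A (payoff -2).
The only mutual best response is (B, B); neither player gains by switching there.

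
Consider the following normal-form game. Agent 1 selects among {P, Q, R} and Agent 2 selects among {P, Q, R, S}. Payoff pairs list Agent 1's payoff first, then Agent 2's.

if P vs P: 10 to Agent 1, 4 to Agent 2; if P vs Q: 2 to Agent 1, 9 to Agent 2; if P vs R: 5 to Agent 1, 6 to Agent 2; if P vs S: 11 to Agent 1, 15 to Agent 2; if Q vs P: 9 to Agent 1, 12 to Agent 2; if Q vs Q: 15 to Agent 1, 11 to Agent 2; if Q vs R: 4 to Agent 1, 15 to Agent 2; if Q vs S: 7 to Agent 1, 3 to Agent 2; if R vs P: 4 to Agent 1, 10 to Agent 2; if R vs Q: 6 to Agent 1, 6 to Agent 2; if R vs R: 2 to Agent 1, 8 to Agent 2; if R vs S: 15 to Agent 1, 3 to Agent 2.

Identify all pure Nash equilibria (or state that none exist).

There is no pure-strategy Nash equilibrium

Find each player's best response to every opponent strategy; NE are the intersections.
Agent 1's best responses — vs P: P (payoff 10); vs Q: Q (payoff 15); vs R: P (payoff 5); vs S: R (payoff 15).
Agent 2's best responses — vs P: S (payoff 15); vs Q: R (payoff 15); vs R: P (payoff 10).
No cell has both players best-responding. For instance, Agent 1's best reply to S is R, but against R Agent 2 prefers P over S.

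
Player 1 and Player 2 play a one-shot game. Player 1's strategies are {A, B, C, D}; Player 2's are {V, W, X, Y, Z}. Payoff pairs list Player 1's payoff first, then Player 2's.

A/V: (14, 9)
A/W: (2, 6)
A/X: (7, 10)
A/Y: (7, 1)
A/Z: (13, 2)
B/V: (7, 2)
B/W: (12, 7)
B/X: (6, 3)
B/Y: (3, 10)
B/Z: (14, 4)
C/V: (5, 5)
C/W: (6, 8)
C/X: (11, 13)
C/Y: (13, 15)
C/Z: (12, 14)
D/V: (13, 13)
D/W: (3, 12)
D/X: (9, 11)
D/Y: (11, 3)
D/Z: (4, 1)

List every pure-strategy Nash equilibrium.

Find each player's best response to every opponent strategy; NE are the intersections.
Player 1's best responses — vs V: A (payoff 14); vs W: B (payoff 12); vs X: C (payoff 11); vs Y: C (payoff 13); vs Z: B (payoff 14).
Player 2's best responses — vs A: X (payoff 10); vs B: Y (payoff 10); vs C: Y (payoff 15); vs D: V (payoff 13).
The only mutual best response is (C, Y); neither player gains by switching there.

(C, Y)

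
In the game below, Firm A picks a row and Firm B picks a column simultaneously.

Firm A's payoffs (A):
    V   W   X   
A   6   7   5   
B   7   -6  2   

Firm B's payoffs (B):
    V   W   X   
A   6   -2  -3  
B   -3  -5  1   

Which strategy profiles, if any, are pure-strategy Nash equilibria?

None

Check mutual best responses: a cell is a NE iff neither player can gain by unilaterally deviating.
Firm A's best responses — vs V: B (payoff 7); vs W: A (payoff 7); vs X: A (payoff 5).
Firm B's best responses — vs A: V (payoff 6); vs B: X (payoff 1).
No cell has both players best-responding. For instance, Firm A's best reply to X is A, but against A Firm B prefers V over X.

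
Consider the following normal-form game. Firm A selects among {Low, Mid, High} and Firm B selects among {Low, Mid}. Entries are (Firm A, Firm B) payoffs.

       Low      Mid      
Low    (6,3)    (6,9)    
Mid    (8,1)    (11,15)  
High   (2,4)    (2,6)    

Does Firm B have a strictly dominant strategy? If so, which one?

Mid

A strategy is strictly dominant if it gives Firm B a strictly higher payoff than every other strategy, against every choice by the opponent.
Mid strictly dominates: vs Low: 9 > 3; vs Mid: 15 > 1; vs High: 6 > 4.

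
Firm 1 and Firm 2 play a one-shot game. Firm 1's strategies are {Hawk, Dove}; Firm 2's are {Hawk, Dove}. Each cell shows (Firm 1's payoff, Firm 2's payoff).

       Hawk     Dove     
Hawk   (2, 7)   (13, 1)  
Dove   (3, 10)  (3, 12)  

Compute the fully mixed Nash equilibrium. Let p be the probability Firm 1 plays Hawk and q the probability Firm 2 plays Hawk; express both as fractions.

In a mixed NE each player is indifferent between their pure strategies, so the opponent's mix sets the indifference.
Firm 2 indifferent between Hawk and Dove: p·7 + (1−p)·10 = p·1 + (1−p)·12 ⟹ 10 + (-3)p = 12 + (-11)p ⟹ p = 1/4.
Firm 1 indifferent between Hawk and Dove: q·2 + (1−q)·13 = q·3 + (1−q)·3 ⟹ 13 + (-11)q = 3 + 0q ⟹ q = 10/11.

p = 1/4, q = 10/11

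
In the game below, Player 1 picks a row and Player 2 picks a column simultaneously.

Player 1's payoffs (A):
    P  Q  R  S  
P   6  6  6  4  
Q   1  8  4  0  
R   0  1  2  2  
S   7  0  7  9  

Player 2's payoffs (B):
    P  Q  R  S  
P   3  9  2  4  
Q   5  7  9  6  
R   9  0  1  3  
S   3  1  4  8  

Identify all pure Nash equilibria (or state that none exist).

A profile is a Nash equilibrium when each player is best-responding to the other.
Player 1's best responses — vs P: S (payoff 7); vs Q: Q (payoff 8); vs R: S (payoff 7); vs S: S (payoff 9).
Player 2's best responses — vs P: Q (payoff 9); vs Q: R (payoff 9); vs R: P (payoff 9); vs S: S (payoff 8).
The only mutual best response is (S, S); neither player gains by switching there.

(S, S)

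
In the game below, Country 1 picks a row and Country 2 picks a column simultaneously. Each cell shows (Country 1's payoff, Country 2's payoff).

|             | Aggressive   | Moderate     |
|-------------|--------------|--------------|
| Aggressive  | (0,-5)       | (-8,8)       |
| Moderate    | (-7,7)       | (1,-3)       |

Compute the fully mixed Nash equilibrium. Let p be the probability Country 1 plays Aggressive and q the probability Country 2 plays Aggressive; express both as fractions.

In a mixed NE each player is indifferent between their pure strategies, so the opponent's mix sets the indifference.
Country 2 indifferent between Aggressive and Moderate: p·(-5) + (1−p)·7 = p·8 + (1−p)·(-3) ⟹ 7 + (-12)p = (-3) + 11p ⟹ p = 10/23.
Country 1 indifferent between Aggressive and Moderate: q·0 + (1−q)·(-8) = q·(-7) + (1−q)·1 ⟹ (-8) + 8q = 1 + (-8)q ⟹ q = 9/16.

p = 10/23, q = 9/16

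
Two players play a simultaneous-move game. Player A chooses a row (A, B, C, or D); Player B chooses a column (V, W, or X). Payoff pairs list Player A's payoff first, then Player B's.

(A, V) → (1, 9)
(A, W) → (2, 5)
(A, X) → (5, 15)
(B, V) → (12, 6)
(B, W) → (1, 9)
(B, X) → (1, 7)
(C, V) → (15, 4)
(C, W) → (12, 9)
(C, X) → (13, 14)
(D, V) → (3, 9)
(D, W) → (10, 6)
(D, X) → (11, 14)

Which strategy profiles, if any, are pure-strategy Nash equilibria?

(C, X)

A profile is a Nash equilibrium when each player is best-responding to the other.
Player A's best responses — vs V: C (payoff 15); vs W: C (payoff 12); vs X: C (payoff 13).
Player B's best responses — vs A: X (payoff 15); vs B: W (payoff 9); vs C: X (payoff 14); vs D: X (payoff 14).
The only mutual best response is (C, X); neither player gains by switching there.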